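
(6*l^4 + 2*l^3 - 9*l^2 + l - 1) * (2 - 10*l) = -60*l^5 - 8*l^4 + 94*l^3 - 28*l^2 + 12*l - 2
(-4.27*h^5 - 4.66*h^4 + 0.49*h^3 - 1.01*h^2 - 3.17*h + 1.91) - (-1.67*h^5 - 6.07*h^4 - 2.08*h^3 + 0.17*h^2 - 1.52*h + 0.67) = -2.6*h^5 + 1.41*h^4 + 2.57*h^3 - 1.18*h^2 - 1.65*h + 1.24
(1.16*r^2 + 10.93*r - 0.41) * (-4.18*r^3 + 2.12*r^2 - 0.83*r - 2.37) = -4.8488*r^5 - 43.2282*r^4 + 23.9226*r^3 - 12.6903*r^2 - 25.5638*r + 0.9717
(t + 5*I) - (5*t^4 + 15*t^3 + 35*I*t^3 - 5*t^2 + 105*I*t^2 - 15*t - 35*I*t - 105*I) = -5*t^4 - 15*t^3 - 35*I*t^3 + 5*t^2 - 105*I*t^2 + 16*t + 35*I*t + 110*I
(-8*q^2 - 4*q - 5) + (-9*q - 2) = -8*q^2 - 13*q - 7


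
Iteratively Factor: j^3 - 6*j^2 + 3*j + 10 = (j + 1)*(j^2 - 7*j + 10) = (j - 2)*(j + 1)*(j - 5)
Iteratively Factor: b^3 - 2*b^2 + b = (b)*(b^2 - 2*b + 1) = b*(b - 1)*(b - 1)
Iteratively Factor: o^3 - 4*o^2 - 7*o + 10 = (o - 5)*(o^2 + o - 2) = (o - 5)*(o + 2)*(o - 1)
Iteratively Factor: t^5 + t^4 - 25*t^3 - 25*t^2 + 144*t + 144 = (t - 4)*(t^4 + 5*t^3 - 5*t^2 - 45*t - 36) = (t - 4)*(t + 3)*(t^3 + 2*t^2 - 11*t - 12) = (t - 4)*(t - 3)*(t + 3)*(t^2 + 5*t + 4) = (t - 4)*(t - 3)*(t + 1)*(t + 3)*(t + 4)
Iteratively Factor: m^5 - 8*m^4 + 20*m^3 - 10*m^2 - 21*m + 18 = (m - 1)*(m^4 - 7*m^3 + 13*m^2 + 3*m - 18) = (m - 1)*(m + 1)*(m^3 - 8*m^2 + 21*m - 18) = (m - 2)*(m - 1)*(m + 1)*(m^2 - 6*m + 9) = (m - 3)*(m - 2)*(m - 1)*(m + 1)*(m - 3)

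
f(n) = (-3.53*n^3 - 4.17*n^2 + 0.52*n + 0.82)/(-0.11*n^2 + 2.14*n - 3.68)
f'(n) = (0.22*n - 2.14)*(-3.53*n^3 - 4.17*n^2 + 0.52*n + 0.82)/(-0.11*n^2 + 2.14*n - 3.68)^2 + (-10.59*n^2 - 8.34*n + 0.52)/(-0.11*n^2 + 2.14*n - 3.68)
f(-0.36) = -0.06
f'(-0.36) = -0.51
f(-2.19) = -1.88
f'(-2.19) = 3.04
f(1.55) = 34.34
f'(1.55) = 158.81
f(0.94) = 3.01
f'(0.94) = 12.74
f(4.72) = -116.07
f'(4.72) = -37.00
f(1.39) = 17.42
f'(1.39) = 69.17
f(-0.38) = -0.05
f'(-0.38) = -0.50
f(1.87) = 570.69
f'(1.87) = 16522.76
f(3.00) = -74.55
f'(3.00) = -5.42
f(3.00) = -74.55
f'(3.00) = -5.42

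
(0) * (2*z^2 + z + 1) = 0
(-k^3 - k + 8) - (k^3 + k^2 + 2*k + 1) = -2*k^3 - k^2 - 3*k + 7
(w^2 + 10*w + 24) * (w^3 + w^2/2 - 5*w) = w^5 + 21*w^4/2 + 24*w^3 - 38*w^2 - 120*w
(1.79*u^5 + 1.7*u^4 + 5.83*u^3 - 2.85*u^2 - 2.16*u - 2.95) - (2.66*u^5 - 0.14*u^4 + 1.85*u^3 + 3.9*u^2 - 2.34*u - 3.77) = -0.87*u^5 + 1.84*u^4 + 3.98*u^3 - 6.75*u^2 + 0.18*u + 0.82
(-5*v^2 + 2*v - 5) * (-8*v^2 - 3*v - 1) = 40*v^4 - v^3 + 39*v^2 + 13*v + 5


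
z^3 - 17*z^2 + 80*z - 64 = (z - 8)^2*(z - 1)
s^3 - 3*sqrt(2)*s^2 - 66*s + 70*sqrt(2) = (s - 7*sqrt(2))*(s - sqrt(2))*(s + 5*sqrt(2))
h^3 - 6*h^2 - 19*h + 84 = (h - 7)*(h - 3)*(h + 4)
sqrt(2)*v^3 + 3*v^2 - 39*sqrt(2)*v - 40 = (v - 4*sqrt(2))*(v + 5*sqrt(2))*(sqrt(2)*v + 1)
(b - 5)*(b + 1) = b^2 - 4*b - 5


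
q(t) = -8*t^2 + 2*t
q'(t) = 2 - 16*t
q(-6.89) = -393.56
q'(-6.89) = 112.24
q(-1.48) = -20.48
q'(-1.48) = 25.68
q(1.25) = -10.00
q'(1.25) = -18.00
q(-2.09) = -39.12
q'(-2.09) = 35.44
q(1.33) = -11.49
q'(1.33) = -19.28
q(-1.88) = -32.04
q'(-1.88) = 32.08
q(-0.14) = -0.44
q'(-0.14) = 4.24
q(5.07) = -195.50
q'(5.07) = -79.12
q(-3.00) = -78.00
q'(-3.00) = 50.00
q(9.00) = -630.00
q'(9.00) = -142.00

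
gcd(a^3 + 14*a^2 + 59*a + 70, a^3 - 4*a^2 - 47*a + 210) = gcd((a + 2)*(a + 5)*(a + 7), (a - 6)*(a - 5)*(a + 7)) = a + 7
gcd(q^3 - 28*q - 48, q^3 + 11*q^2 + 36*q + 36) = q + 2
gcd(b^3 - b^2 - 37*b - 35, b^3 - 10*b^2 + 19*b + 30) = b + 1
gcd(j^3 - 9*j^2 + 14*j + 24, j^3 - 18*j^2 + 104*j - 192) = j^2 - 10*j + 24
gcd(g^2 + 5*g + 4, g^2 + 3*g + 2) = g + 1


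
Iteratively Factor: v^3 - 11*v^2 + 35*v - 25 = (v - 5)*(v^2 - 6*v + 5) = (v - 5)^2*(v - 1)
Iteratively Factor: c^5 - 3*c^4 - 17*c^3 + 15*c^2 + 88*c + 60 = (c - 3)*(c^4 - 17*c^2 - 36*c - 20) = (c - 3)*(c + 2)*(c^3 - 2*c^2 - 13*c - 10) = (c - 3)*(c + 2)^2*(c^2 - 4*c - 5) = (c - 5)*(c - 3)*(c + 2)^2*(c + 1)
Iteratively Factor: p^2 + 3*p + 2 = (p + 2)*(p + 1)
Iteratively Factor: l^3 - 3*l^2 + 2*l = (l - 1)*(l^2 - 2*l) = (l - 2)*(l - 1)*(l)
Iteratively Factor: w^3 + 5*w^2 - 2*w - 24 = (w + 3)*(w^2 + 2*w - 8) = (w - 2)*(w + 3)*(w + 4)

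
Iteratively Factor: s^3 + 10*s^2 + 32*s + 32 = (s + 4)*(s^2 + 6*s + 8) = (s + 2)*(s + 4)*(s + 4)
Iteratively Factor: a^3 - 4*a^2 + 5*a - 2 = (a - 1)*(a^2 - 3*a + 2) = (a - 1)^2*(a - 2)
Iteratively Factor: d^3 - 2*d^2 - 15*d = (d - 5)*(d^2 + 3*d) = (d - 5)*(d + 3)*(d)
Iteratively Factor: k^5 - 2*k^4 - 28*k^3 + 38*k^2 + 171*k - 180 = (k + 4)*(k^4 - 6*k^3 - 4*k^2 + 54*k - 45) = (k - 3)*(k + 4)*(k^3 - 3*k^2 - 13*k + 15) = (k - 5)*(k - 3)*(k + 4)*(k^2 + 2*k - 3) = (k - 5)*(k - 3)*(k + 3)*(k + 4)*(k - 1)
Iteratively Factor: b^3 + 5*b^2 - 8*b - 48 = (b + 4)*(b^2 + b - 12) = (b - 3)*(b + 4)*(b + 4)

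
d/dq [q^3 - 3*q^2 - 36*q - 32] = 3*q^2 - 6*q - 36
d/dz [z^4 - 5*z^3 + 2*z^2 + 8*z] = 4*z^3 - 15*z^2 + 4*z + 8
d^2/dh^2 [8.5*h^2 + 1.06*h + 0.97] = 17.0000000000000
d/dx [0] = 0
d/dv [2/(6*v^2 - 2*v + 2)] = (1 - 6*v)/(3*v^2 - v + 1)^2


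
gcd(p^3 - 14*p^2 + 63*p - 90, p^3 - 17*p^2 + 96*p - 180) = p^2 - 11*p + 30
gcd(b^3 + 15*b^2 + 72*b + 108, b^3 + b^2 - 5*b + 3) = b + 3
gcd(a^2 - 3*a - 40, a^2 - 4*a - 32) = a - 8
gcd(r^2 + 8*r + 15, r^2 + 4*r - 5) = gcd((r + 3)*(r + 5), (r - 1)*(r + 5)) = r + 5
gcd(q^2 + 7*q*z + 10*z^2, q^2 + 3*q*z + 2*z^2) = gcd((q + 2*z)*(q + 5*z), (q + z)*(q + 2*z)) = q + 2*z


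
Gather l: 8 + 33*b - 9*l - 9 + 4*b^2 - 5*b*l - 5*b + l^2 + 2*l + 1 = 4*b^2 + 28*b + l^2 + l*(-5*b - 7)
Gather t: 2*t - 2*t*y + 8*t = t*(10 - 2*y)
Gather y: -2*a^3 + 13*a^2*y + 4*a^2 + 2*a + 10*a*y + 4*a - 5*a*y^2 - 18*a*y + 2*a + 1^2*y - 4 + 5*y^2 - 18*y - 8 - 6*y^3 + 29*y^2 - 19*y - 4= -2*a^3 + 4*a^2 + 8*a - 6*y^3 + y^2*(34 - 5*a) + y*(13*a^2 - 8*a - 36) - 16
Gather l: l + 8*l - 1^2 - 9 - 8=9*l - 18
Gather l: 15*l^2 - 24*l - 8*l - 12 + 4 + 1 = 15*l^2 - 32*l - 7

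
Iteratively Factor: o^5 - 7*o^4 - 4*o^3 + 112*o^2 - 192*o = (o + 4)*(o^4 - 11*o^3 + 40*o^2 - 48*o) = (o - 4)*(o + 4)*(o^3 - 7*o^2 + 12*o) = (o - 4)*(o - 3)*(o + 4)*(o^2 - 4*o) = (o - 4)^2*(o - 3)*(o + 4)*(o)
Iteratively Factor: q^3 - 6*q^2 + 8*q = (q - 4)*(q^2 - 2*q) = (q - 4)*(q - 2)*(q)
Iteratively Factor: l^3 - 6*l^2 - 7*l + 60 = (l - 4)*(l^2 - 2*l - 15) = (l - 4)*(l + 3)*(l - 5)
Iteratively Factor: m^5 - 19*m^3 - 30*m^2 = (m + 3)*(m^4 - 3*m^3 - 10*m^2) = (m - 5)*(m + 3)*(m^3 + 2*m^2) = m*(m - 5)*(m + 3)*(m^2 + 2*m) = m*(m - 5)*(m + 2)*(m + 3)*(m)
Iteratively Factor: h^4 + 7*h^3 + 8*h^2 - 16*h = (h + 4)*(h^3 + 3*h^2 - 4*h) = (h - 1)*(h + 4)*(h^2 + 4*h) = (h - 1)*(h + 4)^2*(h)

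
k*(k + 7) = k^2 + 7*k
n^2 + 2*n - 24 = (n - 4)*(n + 6)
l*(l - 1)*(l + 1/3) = l^3 - 2*l^2/3 - l/3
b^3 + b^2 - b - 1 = (b - 1)*(b + 1)^2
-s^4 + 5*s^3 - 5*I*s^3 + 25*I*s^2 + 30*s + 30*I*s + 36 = (s - 6)*(s + 6*I)*(I*s + 1)*(I*s + I)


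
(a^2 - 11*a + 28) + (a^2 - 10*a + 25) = 2*a^2 - 21*a + 53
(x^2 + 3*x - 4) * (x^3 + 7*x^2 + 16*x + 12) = x^5 + 10*x^4 + 33*x^3 + 32*x^2 - 28*x - 48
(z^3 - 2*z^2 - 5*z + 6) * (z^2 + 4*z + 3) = z^5 + 2*z^4 - 10*z^3 - 20*z^2 + 9*z + 18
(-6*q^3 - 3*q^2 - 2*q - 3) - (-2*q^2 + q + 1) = -6*q^3 - q^2 - 3*q - 4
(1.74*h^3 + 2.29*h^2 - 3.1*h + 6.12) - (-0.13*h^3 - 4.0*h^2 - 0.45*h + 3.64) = 1.87*h^3 + 6.29*h^2 - 2.65*h + 2.48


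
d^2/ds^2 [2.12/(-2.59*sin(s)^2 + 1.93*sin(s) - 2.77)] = (56.884688*sin(s)^4 - 31.791732*sin(s)^3 - 138.268308*sin(s)^2 + 74.917196*sin(s) + 14.625456)/(2.59*sin(s)^2 - 1.93*sin(s) + 2.77)^3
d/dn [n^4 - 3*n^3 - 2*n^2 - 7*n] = 4*n^3 - 9*n^2 - 4*n - 7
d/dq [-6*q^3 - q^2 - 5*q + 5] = -18*q^2 - 2*q - 5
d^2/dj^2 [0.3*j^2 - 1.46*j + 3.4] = 0.600000000000000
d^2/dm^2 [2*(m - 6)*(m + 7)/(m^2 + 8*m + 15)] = 4*(-7*m^3 - 171*m^2 - 1053*m - 1953)/(m^6 + 24*m^5 + 237*m^4 + 1232*m^3 + 3555*m^2 + 5400*m + 3375)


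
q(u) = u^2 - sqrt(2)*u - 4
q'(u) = 2*u - sqrt(2)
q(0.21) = -4.25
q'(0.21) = -0.99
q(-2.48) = 5.66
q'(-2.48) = -6.37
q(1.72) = -3.47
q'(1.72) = 2.03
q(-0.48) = -3.09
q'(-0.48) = -2.37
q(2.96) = 0.58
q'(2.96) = 4.51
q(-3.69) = 14.83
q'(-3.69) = -8.79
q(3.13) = 1.37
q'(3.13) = 4.85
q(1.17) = -4.29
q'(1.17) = 0.93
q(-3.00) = 9.24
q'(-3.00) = -7.41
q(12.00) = 123.03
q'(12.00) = 22.59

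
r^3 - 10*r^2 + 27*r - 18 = (r - 6)*(r - 3)*(r - 1)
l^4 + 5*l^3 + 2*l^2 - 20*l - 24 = (l - 2)*(l + 2)^2*(l + 3)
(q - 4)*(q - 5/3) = q^2 - 17*q/3 + 20/3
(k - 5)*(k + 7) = k^2 + 2*k - 35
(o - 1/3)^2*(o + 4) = o^3 + 10*o^2/3 - 23*o/9 + 4/9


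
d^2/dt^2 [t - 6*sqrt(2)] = 0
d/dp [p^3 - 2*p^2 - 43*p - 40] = 3*p^2 - 4*p - 43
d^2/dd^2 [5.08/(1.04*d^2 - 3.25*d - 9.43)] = (10.989056*d^2 - 34.3408*d - 5.08*(2.08*d - 3.25)*(4.16*d - 6.5) - 99.641152)/(-1.04*d^2 + 3.25*d + 9.43)^3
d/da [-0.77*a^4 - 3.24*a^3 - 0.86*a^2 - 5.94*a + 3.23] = -3.08*a^3 - 9.72*a^2 - 1.72*a - 5.94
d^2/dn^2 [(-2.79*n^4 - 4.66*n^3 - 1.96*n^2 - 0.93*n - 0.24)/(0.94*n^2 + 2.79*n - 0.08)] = (-4.93048800000001*n^6 - 43.902324*n^5 - 129.046986*n^4 - 54.647932*n^3 + 3.86966399999999*n^2 - 4.375104*n - 4.212704)/(0.830584*n^6 + 7.395732*n^5 + 21.739098*n^4 + 20.458791*n^3 - 1.850136*n^2 + 0.053568*n - 0.000512)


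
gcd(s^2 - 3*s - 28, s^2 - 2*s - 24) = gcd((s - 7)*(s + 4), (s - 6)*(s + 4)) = s + 4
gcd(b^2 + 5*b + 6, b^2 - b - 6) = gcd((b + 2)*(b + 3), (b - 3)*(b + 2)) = b + 2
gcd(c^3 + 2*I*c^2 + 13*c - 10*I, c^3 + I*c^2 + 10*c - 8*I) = c^2 - 3*I*c - 2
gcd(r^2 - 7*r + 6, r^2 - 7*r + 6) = r^2 - 7*r + 6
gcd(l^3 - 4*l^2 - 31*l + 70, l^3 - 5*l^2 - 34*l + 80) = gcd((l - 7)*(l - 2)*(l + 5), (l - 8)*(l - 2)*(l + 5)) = l^2 + 3*l - 10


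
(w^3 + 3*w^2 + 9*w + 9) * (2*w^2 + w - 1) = 2*w^5 + 7*w^4 + 20*w^3 + 24*w^2 - 9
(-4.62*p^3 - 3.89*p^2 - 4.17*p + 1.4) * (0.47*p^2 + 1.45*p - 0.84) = -2.1714*p^5 - 8.5273*p^4 - 3.7196*p^3 - 2.1209*p^2 + 5.5328*p - 1.176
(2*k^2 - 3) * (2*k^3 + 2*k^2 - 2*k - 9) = 4*k^5 + 4*k^4 - 10*k^3 - 24*k^2 + 6*k + 27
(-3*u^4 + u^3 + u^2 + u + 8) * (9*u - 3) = -27*u^5 + 18*u^4 + 6*u^3 + 6*u^2 + 69*u - 24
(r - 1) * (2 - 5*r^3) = -5*r^4 + 5*r^3 + 2*r - 2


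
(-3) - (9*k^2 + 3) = -9*k^2 - 6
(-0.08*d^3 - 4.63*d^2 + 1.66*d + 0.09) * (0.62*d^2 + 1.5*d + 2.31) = -0.0496*d^5 - 2.9906*d^4 - 6.1006*d^3 - 8.1495*d^2 + 3.9696*d + 0.2079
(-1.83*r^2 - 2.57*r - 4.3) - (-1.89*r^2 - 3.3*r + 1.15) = 0.0599999999999998*r^2 + 0.73*r - 5.45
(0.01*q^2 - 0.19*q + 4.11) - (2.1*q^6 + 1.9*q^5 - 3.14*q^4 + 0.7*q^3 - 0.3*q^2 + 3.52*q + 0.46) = -2.1*q^6 - 1.9*q^5 + 3.14*q^4 - 0.7*q^3 + 0.31*q^2 - 3.71*q + 3.65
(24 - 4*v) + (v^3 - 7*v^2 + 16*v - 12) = v^3 - 7*v^2 + 12*v + 12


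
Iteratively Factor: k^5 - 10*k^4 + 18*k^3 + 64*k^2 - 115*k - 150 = (k - 5)*(k^4 - 5*k^3 - 7*k^2 + 29*k + 30) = (k - 5)*(k - 3)*(k^3 - 2*k^2 - 13*k - 10) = (k - 5)*(k - 3)*(k + 1)*(k^2 - 3*k - 10) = (k - 5)*(k - 3)*(k + 1)*(k + 2)*(k - 5)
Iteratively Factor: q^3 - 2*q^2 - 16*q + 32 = (q + 4)*(q^2 - 6*q + 8) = (q - 2)*(q + 4)*(q - 4)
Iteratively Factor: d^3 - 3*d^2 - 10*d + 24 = (d + 3)*(d^2 - 6*d + 8) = (d - 4)*(d + 3)*(d - 2)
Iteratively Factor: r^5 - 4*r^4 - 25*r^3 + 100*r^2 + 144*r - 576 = (r - 4)*(r^4 - 25*r^2 + 144) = (r - 4)*(r - 3)*(r^3 + 3*r^2 - 16*r - 48) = (r - 4)^2*(r - 3)*(r^2 + 7*r + 12) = (r - 4)^2*(r - 3)*(r + 4)*(r + 3)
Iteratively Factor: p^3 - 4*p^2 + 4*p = (p - 2)*(p^2 - 2*p) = (p - 2)^2*(p)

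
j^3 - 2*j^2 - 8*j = j*(j - 4)*(j + 2)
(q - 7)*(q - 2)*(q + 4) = q^3 - 5*q^2 - 22*q + 56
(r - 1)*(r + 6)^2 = r^3 + 11*r^2 + 24*r - 36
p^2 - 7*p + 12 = (p - 4)*(p - 3)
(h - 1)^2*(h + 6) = h^3 + 4*h^2 - 11*h + 6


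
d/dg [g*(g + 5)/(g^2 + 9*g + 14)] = 2*(2*g^2 + 14*g + 35)/(g^4 + 18*g^3 + 109*g^2 + 252*g + 196)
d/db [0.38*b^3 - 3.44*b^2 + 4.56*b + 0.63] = 1.14*b^2 - 6.88*b + 4.56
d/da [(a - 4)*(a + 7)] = 2*a + 3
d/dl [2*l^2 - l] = 4*l - 1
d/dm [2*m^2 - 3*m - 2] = 4*m - 3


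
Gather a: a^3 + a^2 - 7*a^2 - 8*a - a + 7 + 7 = a^3 - 6*a^2 - 9*a + 14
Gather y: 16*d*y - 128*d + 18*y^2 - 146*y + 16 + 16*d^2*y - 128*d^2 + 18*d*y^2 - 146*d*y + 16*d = -128*d^2 - 112*d + y^2*(18*d + 18) + y*(16*d^2 - 130*d - 146) + 16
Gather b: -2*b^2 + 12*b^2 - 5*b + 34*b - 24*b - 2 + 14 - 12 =10*b^2 + 5*b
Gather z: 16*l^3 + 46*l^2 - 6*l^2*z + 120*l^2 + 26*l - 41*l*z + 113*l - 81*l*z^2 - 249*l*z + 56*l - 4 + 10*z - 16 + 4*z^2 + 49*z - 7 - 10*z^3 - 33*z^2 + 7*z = 16*l^3 + 166*l^2 + 195*l - 10*z^3 + z^2*(-81*l - 29) + z*(-6*l^2 - 290*l + 66) - 27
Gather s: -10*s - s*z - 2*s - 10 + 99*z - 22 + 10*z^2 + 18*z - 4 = s*(-z - 12) + 10*z^2 + 117*z - 36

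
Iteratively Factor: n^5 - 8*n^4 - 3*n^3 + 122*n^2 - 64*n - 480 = (n + 2)*(n^4 - 10*n^3 + 17*n^2 + 88*n - 240) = (n - 5)*(n + 2)*(n^3 - 5*n^2 - 8*n + 48) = (n - 5)*(n - 4)*(n + 2)*(n^2 - n - 12) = (n - 5)*(n - 4)^2*(n + 2)*(n + 3)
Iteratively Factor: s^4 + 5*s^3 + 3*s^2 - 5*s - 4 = (s + 1)*(s^3 + 4*s^2 - s - 4) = (s - 1)*(s + 1)*(s^2 + 5*s + 4) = (s - 1)*(s + 1)^2*(s + 4)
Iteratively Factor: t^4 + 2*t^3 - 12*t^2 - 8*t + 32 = (t + 4)*(t^3 - 2*t^2 - 4*t + 8) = (t - 2)*(t + 4)*(t^2 - 4) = (t - 2)*(t + 2)*(t + 4)*(t - 2)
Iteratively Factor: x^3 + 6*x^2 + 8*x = (x + 2)*(x^2 + 4*x) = (x + 2)*(x + 4)*(x)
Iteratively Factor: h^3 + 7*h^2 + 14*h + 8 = (h + 4)*(h^2 + 3*h + 2) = (h + 1)*(h + 4)*(h + 2)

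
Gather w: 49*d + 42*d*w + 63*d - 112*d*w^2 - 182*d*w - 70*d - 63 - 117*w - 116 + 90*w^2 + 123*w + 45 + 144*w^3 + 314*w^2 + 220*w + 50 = 42*d + 144*w^3 + w^2*(404 - 112*d) + w*(226 - 140*d) - 84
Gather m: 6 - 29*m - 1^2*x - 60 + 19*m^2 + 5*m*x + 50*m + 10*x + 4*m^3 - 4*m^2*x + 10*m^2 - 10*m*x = 4*m^3 + m^2*(29 - 4*x) + m*(21 - 5*x) + 9*x - 54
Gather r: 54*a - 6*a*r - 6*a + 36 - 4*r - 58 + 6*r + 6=48*a + r*(2 - 6*a) - 16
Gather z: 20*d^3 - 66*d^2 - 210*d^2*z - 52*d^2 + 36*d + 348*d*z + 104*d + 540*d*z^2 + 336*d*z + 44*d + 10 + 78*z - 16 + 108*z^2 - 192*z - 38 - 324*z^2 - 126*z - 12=20*d^3 - 118*d^2 + 184*d + z^2*(540*d - 216) + z*(-210*d^2 + 684*d - 240) - 56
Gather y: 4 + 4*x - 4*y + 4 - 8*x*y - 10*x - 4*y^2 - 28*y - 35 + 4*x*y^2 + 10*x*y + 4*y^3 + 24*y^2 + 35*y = -6*x + 4*y^3 + y^2*(4*x + 20) + y*(2*x + 3) - 27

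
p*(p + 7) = p^2 + 7*p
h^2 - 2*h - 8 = (h - 4)*(h + 2)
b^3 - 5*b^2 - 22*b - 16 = (b - 8)*(b + 1)*(b + 2)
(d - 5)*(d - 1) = d^2 - 6*d + 5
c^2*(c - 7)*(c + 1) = c^4 - 6*c^3 - 7*c^2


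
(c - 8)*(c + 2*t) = c^2 + 2*c*t - 8*c - 16*t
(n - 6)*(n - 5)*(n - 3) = n^3 - 14*n^2 + 63*n - 90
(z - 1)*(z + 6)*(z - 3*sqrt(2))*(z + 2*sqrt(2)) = z^4 - sqrt(2)*z^3 + 5*z^3 - 18*z^2 - 5*sqrt(2)*z^2 - 60*z + 6*sqrt(2)*z + 72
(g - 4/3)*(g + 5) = g^2 + 11*g/3 - 20/3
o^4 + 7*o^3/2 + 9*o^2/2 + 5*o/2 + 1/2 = (o + 1/2)*(o + 1)^3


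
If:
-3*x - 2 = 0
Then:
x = -2/3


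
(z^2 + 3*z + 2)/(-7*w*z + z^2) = (z^2 + 3*z + 2)/(z*(-7*w + z))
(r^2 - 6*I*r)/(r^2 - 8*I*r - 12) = r/(r - 2*I)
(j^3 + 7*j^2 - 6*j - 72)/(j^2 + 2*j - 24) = (j^2 + j - 12)/(j - 4)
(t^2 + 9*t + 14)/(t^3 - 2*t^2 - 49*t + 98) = (t + 2)/(t^2 - 9*t + 14)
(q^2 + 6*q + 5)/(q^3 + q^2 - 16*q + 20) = (q + 1)/(q^2 - 4*q + 4)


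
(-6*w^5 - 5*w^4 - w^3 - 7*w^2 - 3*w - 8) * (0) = 0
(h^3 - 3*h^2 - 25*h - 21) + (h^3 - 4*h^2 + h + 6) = 2*h^3 - 7*h^2 - 24*h - 15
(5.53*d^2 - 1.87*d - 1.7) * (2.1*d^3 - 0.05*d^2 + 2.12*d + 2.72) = 11.613*d^5 - 4.2035*d^4 + 8.2471*d^3 + 11.1622*d^2 - 8.6904*d - 4.624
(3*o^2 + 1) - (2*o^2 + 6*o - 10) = o^2 - 6*o + 11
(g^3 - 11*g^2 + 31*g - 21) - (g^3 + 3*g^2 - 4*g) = -14*g^2 + 35*g - 21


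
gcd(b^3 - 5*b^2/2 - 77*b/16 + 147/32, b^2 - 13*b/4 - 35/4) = b + 7/4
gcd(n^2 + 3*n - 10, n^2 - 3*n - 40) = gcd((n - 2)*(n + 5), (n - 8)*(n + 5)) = n + 5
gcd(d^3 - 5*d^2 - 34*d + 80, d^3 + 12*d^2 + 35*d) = d + 5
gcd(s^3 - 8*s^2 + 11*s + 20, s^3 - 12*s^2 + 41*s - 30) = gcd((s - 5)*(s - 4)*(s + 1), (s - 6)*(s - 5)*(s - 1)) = s - 5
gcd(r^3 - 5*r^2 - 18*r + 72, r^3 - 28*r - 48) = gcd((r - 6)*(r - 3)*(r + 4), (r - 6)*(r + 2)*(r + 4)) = r^2 - 2*r - 24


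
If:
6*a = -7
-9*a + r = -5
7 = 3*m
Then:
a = -7/6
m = 7/3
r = -31/2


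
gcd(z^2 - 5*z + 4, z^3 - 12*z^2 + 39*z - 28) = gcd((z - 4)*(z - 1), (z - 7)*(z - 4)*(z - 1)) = z^2 - 5*z + 4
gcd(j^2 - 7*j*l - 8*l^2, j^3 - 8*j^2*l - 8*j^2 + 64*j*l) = j - 8*l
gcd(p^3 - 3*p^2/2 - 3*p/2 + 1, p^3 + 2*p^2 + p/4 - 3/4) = p^2 + p/2 - 1/2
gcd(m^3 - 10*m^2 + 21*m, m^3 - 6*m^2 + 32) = 1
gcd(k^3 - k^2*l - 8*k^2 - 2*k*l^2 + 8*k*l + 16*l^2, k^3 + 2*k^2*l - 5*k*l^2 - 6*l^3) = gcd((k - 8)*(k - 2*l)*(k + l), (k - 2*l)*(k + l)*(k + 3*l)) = k^2 - k*l - 2*l^2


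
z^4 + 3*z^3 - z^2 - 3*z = z*(z - 1)*(z + 1)*(z + 3)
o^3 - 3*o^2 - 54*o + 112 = (o - 8)*(o - 2)*(o + 7)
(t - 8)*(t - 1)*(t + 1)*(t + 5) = t^4 - 3*t^3 - 41*t^2 + 3*t + 40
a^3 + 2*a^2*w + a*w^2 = a*(a + w)^2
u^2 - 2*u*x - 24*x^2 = (u - 6*x)*(u + 4*x)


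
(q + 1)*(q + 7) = q^2 + 8*q + 7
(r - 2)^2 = r^2 - 4*r + 4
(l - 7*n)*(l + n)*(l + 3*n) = l^3 - 3*l^2*n - 25*l*n^2 - 21*n^3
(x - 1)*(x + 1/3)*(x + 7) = x^3 + 19*x^2/3 - 5*x - 7/3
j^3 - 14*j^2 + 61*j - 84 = (j - 7)*(j - 4)*(j - 3)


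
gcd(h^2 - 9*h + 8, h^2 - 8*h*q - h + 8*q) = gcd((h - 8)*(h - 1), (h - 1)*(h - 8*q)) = h - 1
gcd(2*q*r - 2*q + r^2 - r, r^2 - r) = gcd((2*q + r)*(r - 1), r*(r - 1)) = r - 1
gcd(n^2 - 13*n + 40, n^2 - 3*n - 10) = n - 5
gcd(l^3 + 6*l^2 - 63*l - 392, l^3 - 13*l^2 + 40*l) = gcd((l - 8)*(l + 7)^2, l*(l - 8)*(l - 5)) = l - 8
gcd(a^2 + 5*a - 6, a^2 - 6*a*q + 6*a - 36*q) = a + 6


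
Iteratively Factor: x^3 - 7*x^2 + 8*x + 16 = (x - 4)*(x^2 - 3*x - 4) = (x - 4)*(x + 1)*(x - 4)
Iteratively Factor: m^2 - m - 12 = (m + 3)*(m - 4)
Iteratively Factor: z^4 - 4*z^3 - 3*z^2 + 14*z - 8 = (z + 2)*(z^3 - 6*z^2 + 9*z - 4) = (z - 1)*(z + 2)*(z^2 - 5*z + 4) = (z - 4)*(z - 1)*(z + 2)*(z - 1)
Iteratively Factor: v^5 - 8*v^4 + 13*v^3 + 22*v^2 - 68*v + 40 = (v - 1)*(v^4 - 7*v^3 + 6*v^2 + 28*v - 40) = (v - 1)*(v + 2)*(v^3 - 9*v^2 + 24*v - 20) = (v - 2)*(v - 1)*(v + 2)*(v^2 - 7*v + 10) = (v - 2)^2*(v - 1)*(v + 2)*(v - 5)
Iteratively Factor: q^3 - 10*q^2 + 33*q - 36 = (q - 4)*(q^2 - 6*q + 9) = (q - 4)*(q - 3)*(q - 3)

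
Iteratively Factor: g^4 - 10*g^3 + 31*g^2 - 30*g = (g)*(g^3 - 10*g^2 + 31*g - 30) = g*(g - 5)*(g^2 - 5*g + 6) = g*(g - 5)*(g - 2)*(g - 3)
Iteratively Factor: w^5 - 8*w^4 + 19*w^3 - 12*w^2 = (w - 3)*(w^4 - 5*w^3 + 4*w^2) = (w - 3)*(w - 1)*(w^3 - 4*w^2) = w*(w - 3)*(w - 1)*(w^2 - 4*w) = w*(w - 4)*(w - 3)*(w - 1)*(w)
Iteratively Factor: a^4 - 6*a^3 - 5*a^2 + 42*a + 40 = (a + 1)*(a^3 - 7*a^2 + 2*a + 40) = (a - 5)*(a + 1)*(a^2 - 2*a - 8) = (a - 5)*(a + 1)*(a + 2)*(a - 4)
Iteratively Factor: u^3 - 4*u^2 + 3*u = (u)*(u^2 - 4*u + 3) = u*(u - 1)*(u - 3)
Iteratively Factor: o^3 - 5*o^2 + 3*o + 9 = (o - 3)*(o^2 - 2*o - 3) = (o - 3)*(o + 1)*(o - 3)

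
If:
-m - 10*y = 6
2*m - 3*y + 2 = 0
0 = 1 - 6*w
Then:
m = -38/23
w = 1/6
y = -10/23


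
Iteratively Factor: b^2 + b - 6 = (b + 3)*(b - 2)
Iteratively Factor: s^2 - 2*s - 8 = (s + 2)*(s - 4)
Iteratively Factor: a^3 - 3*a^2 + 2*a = (a - 1)*(a^2 - 2*a) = (a - 2)*(a - 1)*(a)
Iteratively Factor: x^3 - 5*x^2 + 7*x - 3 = (x - 3)*(x^2 - 2*x + 1) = (x - 3)*(x - 1)*(x - 1)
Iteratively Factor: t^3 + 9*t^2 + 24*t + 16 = (t + 1)*(t^2 + 8*t + 16) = (t + 1)*(t + 4)*(t + 4)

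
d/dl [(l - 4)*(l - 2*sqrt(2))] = 2*l - 4 - 2*sqrt(2)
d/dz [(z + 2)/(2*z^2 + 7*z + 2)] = (2*z^2 + 7*z - (z + 2)*(4*z + 7) + 2)/(2*z^2 + 7*z + 2)^2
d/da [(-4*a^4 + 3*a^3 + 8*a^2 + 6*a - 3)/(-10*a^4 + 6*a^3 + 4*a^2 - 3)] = (6*a^6 + 128*a^5 + 144*a^4 - 144*a^3 + 3*a^2 - 24*a - 18)/(100*a^8 - 120*a^7 - 44*a^6 + 48*a^5 + 76*a^4 - 36*a^3 - 24*a^2 + 9)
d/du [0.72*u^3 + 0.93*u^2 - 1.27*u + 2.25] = 2.16*u^2 + 1.86*u - 1.27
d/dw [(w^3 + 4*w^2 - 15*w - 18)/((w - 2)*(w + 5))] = (w^4 + 6*w^3 - 3*w^2 - 44*w + 204)/(w^4 + 6*w^3 - 11*w^2 - 60*w + 100)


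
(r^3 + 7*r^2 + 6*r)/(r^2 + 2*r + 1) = r*(r + 6)/(r + 1)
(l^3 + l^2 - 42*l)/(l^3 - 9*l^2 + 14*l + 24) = l*(l + 7)/(l^2 - 3*l - 4)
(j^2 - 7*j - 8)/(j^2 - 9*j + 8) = (j + 1)/(j - 1)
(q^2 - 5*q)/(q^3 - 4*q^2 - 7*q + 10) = q/(q^2 + q - 2)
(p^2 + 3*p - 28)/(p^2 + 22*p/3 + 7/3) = 3*(p - 4)/(3*p + 1)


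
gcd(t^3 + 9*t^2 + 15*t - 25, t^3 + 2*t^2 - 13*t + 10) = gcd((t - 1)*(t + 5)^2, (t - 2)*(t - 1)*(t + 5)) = t^2 + 4*t - 5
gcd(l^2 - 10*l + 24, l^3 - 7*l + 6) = 1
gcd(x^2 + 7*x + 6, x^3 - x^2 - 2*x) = x + 1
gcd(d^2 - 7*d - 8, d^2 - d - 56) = d - 8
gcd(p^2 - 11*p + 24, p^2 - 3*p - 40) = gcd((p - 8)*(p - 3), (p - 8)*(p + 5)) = p - 8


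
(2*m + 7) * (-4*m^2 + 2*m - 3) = -8*m^3 - 24*m^2 + 8*m - 21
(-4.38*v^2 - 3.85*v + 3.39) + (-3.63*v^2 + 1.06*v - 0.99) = -8.01*v^2 - 2.79*v + 2.4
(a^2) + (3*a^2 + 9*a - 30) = 4*a^2 + 9*a - 30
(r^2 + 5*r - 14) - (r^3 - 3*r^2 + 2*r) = -r^3 + 4*r^2 + 3*r - 14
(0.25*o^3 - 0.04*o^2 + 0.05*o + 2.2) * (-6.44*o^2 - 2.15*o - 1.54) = -1.61*o^5 - 0.2799*o^4 - 0.621*o^3 - 14.2139*o^2 - 4.807*o - 3.388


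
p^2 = p^2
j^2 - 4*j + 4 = (j - 2)^2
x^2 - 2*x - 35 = (x - 7)*(x + 5)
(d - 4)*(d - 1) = d^2 - 5*d + 4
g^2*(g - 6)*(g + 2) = g^4 - 4*g^3 - 12*g^2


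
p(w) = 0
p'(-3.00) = 0.00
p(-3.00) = 0.00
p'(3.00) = 0.00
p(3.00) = 0.00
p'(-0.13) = 0.00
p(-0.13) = 0.00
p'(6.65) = 0.00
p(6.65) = 0.00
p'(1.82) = 0.00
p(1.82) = 0.00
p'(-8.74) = 0.00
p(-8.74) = 0.00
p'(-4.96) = 0.00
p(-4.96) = 0.00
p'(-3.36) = 0.00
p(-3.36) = 0.00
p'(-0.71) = 0.00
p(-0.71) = 0.00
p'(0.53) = 0.00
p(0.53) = 0.00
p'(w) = 0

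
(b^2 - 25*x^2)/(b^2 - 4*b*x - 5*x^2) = (b + 5*x)/(b + x)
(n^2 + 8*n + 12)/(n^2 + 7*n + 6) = (n + 2)/(n + 1)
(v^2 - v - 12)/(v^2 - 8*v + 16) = (v + 3)/(v - 4)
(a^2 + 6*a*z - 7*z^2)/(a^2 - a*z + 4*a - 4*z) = (a + 7*z)/(a + 4)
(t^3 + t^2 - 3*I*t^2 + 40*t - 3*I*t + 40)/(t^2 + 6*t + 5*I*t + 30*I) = (t^2 + t*(1 - 8*I) - 8*I)/(t + 6)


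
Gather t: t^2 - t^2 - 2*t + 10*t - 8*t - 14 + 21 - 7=0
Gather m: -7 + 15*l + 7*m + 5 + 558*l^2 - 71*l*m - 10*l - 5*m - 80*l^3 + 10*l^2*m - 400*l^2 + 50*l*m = -80*l^3 + 158*l^2 + 5*l + m*(10*l^2 - 21*l + 2) - 2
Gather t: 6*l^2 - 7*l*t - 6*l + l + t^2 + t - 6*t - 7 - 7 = 6*l^2 - 5*l + t^2 + t*(-7*l - 5) - 14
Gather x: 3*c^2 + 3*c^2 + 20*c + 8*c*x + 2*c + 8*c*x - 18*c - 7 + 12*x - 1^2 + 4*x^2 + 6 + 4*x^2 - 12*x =6*c^2 + 16*c*x + 4*c + 8*x^2 - 2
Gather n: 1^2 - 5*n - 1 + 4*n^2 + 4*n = 4*n^2 - n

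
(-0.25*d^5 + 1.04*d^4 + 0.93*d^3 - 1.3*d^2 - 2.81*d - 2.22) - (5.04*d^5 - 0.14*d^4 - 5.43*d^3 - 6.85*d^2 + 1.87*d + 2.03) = -5.29*d^5 + 1.18*d^4 + 6.36*d^3 + 5.55*d^2 - 4.68*d - 4.25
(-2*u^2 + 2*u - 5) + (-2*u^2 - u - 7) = -4*u^2 + u - 12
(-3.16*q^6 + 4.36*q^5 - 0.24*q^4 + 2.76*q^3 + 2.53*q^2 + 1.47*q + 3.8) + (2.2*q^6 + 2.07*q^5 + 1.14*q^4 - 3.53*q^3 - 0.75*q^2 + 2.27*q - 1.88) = -0.96*q^6 + 6.43*q^5 + 0.9*q^4 - 0.77*q^3 + 1.78*q^2 + 3.74*q + 1.92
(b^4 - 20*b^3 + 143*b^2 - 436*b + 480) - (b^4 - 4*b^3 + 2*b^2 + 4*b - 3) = -16*b^3 + 141*b^2 - 440*b + 483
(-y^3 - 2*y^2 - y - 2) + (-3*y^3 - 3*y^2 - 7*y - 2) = -4*y^3 - 5*y^2 - 8*y - 4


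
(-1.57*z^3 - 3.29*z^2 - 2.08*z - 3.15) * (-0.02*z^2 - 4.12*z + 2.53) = 0.0314*z^5 + 6.5342*z^4 + 9.6243*z^3 + 0.308900000000002*z^2 + 7.7156*z - 7.9695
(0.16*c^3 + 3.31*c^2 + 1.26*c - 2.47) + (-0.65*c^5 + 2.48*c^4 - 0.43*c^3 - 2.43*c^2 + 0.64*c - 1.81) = -0.65*c^5 + 2.48*c^4 - 0.27*c^3 + 0.88*c^2 + 1.9*c - 4.28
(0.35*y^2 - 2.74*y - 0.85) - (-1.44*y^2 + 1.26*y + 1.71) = 1.79*y^2 - 4.0*y - 2.56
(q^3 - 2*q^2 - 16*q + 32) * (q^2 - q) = q^5 - 3*q^4 - 14*q^3 + 48*q^2 - 32*q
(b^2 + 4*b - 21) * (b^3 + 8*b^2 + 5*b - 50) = b^5 + 12*b^4 + 16*b^3 - 198*b^2 - 305*b + 1050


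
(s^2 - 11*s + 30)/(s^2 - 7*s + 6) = (s - 5)/(s - 1)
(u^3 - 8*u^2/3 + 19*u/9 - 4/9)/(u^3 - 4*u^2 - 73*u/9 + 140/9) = (3*u^2 - 4*u + 1)/(3*u^2 - 8*u - 35)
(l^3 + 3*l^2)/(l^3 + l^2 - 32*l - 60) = l^2*(l + 3)/(l^3 + l^2 - 32*l - 60)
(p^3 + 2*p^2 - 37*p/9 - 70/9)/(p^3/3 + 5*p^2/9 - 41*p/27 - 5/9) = 3*(9*p^3 + 18*p^2 - 37*p - 70)/(9*p^3 + 15*p^2 - 41*p - 15)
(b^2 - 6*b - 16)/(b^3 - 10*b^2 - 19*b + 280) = (b + 2)/(b^2 - 2*b - 35)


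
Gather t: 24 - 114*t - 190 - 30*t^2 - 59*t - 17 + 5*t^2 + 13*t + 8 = -25*t^2 - 160*t - 175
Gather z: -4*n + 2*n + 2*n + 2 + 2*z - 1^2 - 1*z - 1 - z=0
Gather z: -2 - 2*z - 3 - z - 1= -3*z - 6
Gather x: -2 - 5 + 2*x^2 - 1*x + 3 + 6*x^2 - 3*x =8*x^2 - 4*x - 4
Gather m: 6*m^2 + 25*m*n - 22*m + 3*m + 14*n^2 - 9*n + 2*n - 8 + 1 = 6*m^2 + m*(25*n - 19) + 14*n^2 - 7*n - 7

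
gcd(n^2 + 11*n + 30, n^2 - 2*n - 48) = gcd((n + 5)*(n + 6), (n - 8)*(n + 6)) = n + 6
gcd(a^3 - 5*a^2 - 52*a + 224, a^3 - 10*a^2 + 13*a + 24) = a - 8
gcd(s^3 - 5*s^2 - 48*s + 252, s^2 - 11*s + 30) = s - 6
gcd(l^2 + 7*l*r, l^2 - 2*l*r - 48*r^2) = 1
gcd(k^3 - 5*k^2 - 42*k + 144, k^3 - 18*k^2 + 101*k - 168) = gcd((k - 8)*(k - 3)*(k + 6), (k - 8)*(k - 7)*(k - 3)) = k^2 - 11*k + 24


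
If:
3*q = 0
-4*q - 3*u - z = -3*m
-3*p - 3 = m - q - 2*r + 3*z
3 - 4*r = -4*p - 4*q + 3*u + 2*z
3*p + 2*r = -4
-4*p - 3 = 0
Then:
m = 13/8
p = -3/4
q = 0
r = -7/8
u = 25/12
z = -11/8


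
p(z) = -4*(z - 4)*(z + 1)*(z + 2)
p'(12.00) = -1592.00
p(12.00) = -5824.00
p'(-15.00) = -2780.00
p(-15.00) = 13832.00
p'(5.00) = -220.00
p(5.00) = -168.00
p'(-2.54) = -57.74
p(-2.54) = 21.75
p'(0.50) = 41.00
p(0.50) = 52.50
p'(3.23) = -59.35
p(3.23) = 68.14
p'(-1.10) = 16.68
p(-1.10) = -1.84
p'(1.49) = 25.28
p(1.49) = 87.25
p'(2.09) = 4.30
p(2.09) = 96.56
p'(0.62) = 40.35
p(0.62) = 57.38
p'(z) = -4*(z - 4)*(z + 1) - 4*(z - 4)*(z + 2) - 4*(z + 1)*(z + 2)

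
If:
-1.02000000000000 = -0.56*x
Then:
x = 1.82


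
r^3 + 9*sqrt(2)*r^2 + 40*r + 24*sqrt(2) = (r + sqrt(2))*(r + 2*sqrt(2))*(r + 6*sqrt(2))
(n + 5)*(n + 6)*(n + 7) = n^3 + 18*n^2 + 107*n + 210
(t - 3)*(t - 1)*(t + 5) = t^3 + t^2 - 17*t + 15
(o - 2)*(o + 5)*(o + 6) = o^3 + 9*o^2 + 8*o - 60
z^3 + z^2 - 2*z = z*(z - 1)*(z + 2)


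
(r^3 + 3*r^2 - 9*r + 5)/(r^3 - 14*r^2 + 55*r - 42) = (r^2 + 4*r - 5)/(r^2 - 13*r + 42)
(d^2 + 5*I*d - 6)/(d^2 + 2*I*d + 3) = (d + 2*I)/(d - I)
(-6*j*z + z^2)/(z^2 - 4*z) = (-6*j + z)/(z - 4)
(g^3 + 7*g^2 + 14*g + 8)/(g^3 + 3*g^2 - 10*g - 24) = (g + 1)/(g - 3)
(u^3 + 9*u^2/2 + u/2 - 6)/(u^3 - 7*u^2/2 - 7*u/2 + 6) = (u + 4)/(u - 4)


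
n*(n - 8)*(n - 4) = n^3 - 12*n^2 + 32*n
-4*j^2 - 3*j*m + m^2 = (-4*j + m)*(j + m)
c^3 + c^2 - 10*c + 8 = (c - 2)*(c - 1)*(c + 4)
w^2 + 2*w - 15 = (w - 3)*(w + 5)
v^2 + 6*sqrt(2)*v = v*(v + 6*sqrt(2))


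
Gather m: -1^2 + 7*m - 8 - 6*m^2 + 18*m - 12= -6*m^2 + 25*m - 21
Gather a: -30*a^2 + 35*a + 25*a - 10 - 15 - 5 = -30*a^2 + 60*a - 30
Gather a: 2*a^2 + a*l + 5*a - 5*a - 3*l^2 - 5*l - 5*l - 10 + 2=2*a^2 + a*l - 3*l^2 - 10*l - 8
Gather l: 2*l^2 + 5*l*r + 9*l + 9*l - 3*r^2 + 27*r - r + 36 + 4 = 2*l^2 + l*(5*r + 18) - 3*r^2 + 26*r + 40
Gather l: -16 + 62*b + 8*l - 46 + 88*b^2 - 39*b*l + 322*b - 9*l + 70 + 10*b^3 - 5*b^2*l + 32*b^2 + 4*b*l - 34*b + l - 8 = 10*b^3 + 120*b^2 + 350*b + l*(-5*b^2 - 35*b)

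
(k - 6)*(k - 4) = k^2 - 10*k + 24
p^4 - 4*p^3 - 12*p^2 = p^2*(p - 6)*(p + 2)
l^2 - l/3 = l*(l - 1/3)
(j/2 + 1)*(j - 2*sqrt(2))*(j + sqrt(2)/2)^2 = j^4/2 - sqrt(2)*j^3/2 + j^3 - 7*j^2/4 - sqrt(2)*j^2 - 7*j/2 - sqrt(2)*j/2 - sqrt(2)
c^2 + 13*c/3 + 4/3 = (c + 1/3)*(c + 4)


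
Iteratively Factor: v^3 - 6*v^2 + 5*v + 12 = (v - 3)*(v^2 - 3*v - 4) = (v - 3)*(v + 1)*(v - 4)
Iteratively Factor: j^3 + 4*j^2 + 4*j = (j + 2)*(j^2 + 2*j) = j*(j + 2)*(j + 2)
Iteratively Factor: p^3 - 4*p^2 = (p)*(p^2 - 4*p) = p*(p - 4)*(p)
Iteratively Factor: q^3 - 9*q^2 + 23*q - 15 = (q - 5)*(q^2 - 4*q + 3) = (q - 5)*(q - 3)*(q - 1)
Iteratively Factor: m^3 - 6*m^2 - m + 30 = (m - 3)*(m^2 - 3*m - 10) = (m - 3)*(m + 2)*(m - 5)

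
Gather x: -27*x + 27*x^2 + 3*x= 27*x^2 - 24*x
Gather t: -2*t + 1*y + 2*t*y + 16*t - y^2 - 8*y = t*(2*y + 14) - y^2 - 7*y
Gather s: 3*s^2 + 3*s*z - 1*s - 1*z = 3*s^2 + s*(3*z - 1) - z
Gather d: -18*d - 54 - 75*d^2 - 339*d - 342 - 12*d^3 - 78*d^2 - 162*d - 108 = -12*d^3 - 153*d^2 - 519*d - 504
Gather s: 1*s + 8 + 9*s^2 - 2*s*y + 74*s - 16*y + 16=9*s^2 + s*(75 - 2*y) - 16*y + 24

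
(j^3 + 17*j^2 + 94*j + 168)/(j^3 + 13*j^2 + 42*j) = (j + 4)/j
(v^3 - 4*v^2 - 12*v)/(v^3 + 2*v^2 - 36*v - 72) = v/(v + 6)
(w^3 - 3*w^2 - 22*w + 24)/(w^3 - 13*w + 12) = (w - 6)/(w - 3)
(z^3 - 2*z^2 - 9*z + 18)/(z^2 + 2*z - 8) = (z^2 - 9)/(z + 4)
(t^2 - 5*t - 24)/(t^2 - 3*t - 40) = (t + 3)/(t + 5)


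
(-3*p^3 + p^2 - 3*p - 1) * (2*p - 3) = -6*p^4 + 11*p^3 - 9*p^2 + 7*p + 3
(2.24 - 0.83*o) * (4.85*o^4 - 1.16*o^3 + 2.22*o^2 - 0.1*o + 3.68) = -4.0255*o^5 + 11.8268*o^4 - 4.441*o^3 + 5.0558*o^2 - 3.2784*o + 8.2432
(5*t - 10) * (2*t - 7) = 10*t^2 - 55*t + 70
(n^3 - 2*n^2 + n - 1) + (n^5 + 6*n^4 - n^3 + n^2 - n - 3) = n^5 + 6*n^4 - n^2 - 4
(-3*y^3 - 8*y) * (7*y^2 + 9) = -21*y^5 - 83*y^3 - 72*y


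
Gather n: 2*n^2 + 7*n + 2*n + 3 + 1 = 2*n^2 + 9*n + 4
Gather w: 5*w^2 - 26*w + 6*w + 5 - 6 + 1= 5*w^2 - 20*w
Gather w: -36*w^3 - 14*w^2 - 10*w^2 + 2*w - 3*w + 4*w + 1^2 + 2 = -36*w^3 - 24*w^2 + 3*w + 3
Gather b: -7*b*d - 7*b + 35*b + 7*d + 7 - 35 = b*(28 - 7*d) + 7*d - 28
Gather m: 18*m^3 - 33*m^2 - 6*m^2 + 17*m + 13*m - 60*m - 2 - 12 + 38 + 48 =18*m^3 - 39*m^2 - 30*m + 72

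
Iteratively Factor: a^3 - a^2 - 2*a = (a - 2)*(a^2 + a) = (a - 2)*(a + 1)*(a)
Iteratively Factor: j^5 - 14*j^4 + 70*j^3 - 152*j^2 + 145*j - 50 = (j - 5)*(j^4 - 9*j^3 + 25*j^2 - 27*j + 10) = (j - 5)*(j - 1)*(j^3 - 8*j^2 + 17*j - 10) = (j - 5)^2*(j - 1)*(j^2 - 3*j + 2) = (j - 5)^2*(j - 1)^2*(j - 2)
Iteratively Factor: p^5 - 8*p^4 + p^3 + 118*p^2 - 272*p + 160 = (p - 2)*(p^4 - 6*p^3 - 11*p^2 + 96*p - 80) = (p - 5)*(p - 2)*(p^3 - p^2 - 16*p + 16) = (p - 5)*(p - 2)*(p - 1)*(p^2 - 16) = (p - 5)*(p - 2)*(p - 1)*(p + 4)*(p - 4)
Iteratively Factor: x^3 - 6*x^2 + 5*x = (x - 1)*(x^2 - 5*x) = (x - 5)*(x - 1)*(x)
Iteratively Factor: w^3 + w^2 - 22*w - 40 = (w - 5)*(w^2 + 6*w + 8) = (w - 5)*(w + 2)*(w + 4)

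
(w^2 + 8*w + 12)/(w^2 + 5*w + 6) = (w + 6)/(w + 3)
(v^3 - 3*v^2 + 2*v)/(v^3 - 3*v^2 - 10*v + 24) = v*(v - 1)/(v^2 - v - 12)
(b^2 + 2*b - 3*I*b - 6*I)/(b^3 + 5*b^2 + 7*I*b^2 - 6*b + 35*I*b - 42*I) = (b^2 + b*(2 - 3*I) - 6*I)/(b^3 + b^2*(5 + 7*I) + b*(-6 + 35*I) - 42*I)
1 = 1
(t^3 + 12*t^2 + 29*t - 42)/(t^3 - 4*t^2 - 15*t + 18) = (t^2 + 13*t + 42)/(t^2 - 3*t - 18)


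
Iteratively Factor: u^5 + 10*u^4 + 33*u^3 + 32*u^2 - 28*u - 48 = (u + 3)*(u^4 + 7*u^3 + 12*u^2 - 4*u - 16) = (u + 3)*(u + 4)*(u^3 + 3*u^2 - 4) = (u + 2)*(u + 3)*(u + 4)*(u^2 + u - 2) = (u - 1)*(u + 2)*(u + 3)*(u + 4)*(u + 2)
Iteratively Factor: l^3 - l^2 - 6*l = (l)*(l^2 - l - 6) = l*(l + 2)*(l - 3)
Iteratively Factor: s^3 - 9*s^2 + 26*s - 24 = (s - 2)*(s^2 - 7*s + 12) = (s - 3)*(s - 2)*(s - 4)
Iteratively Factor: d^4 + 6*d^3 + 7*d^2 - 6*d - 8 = (d + 4)*(d^3 + 2*d^2 - d - 2) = (d - 1)*(d + 4)*(d^2 + 3*d + 2) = (d - 1)*(d + 1)*(d + 4)*(d + 2)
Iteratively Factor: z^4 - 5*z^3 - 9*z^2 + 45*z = (z - 3)*(z^3 - 2*z^2 - 15*z) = z*(z - 3)*(z^2 - 2*z - 15) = z*(z - 5)*(z - 3)*(z + 3)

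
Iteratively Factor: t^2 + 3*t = (t)*(t + 3)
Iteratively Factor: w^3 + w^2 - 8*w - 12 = (w + 2)*(w^2 - w - 6) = (w + 2)^2*(w - 3)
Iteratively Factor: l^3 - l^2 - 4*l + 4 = (l - 2)*(l^2 + l - 2) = (l - 2)*(l - 1)*(l + 2)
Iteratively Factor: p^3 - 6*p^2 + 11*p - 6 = (p - 1)*(p^2 - 5*p + 6) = (p - 2)*(p - 1)*(p - 3)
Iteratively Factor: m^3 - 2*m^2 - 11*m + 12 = (m - 1)*(m^2 - m - 12) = (m - 1)*(m + 3)*(m - 4)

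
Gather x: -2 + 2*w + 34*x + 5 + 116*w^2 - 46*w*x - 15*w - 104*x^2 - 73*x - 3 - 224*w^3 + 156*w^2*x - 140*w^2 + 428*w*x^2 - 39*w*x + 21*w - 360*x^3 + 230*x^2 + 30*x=-224*w^3 - 24*w^2 + 8*w - 360*x^3 + x^2*(428*w + 126) + x*(156*w^2 - 85*w - 9)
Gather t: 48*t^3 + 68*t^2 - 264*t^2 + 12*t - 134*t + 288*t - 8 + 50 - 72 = 48*t^3 - 196*t^2 + 166*t - 30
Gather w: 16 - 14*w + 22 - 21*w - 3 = 35 - 35*w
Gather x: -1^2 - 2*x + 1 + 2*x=0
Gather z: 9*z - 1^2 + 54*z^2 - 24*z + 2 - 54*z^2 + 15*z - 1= 0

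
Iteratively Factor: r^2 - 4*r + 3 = (r - 1)*(r - 3)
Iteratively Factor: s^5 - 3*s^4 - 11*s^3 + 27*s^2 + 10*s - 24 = (s + 3)*(s^4 - 6*s^3 + 7*s^2 + 6*s - 8) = (s - 2)*(s + 3)*(s^3 - 4*s^2 - s + 4) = (s - 4)*(s - 2)*(s + 3)*(s^2 - 1) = (s - 4)*(s - 2)*(s - 1)*(s + 3)*(s + 1)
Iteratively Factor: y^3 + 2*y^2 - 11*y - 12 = (y + 1)*(y^2 + y - 12) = (y + 1)*(y + 4)*(y - 3)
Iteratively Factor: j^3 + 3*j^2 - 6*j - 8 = (j - 2)*(j^2 + 5*j + 4) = (j - 2)*(j + 4)*(j + 1)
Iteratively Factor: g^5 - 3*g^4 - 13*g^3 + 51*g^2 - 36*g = (g - 1)*(g^4 - 2*g^3 - 15*g^2 + 36*g) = (g - 1)*(g + 4)*(g^3 - 6*g^2 + 9*g) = g*(g - 1)*(g + 4)*(g^2 - 6*g + 9) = g*(g - 3)*(g - 1)*(g + 4)*(g - 3)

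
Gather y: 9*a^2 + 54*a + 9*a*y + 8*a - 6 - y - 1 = 9*a^2 + 62*a + y*(9*a - 1) - 7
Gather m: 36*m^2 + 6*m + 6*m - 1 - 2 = 36*m^2 + 12*m - 3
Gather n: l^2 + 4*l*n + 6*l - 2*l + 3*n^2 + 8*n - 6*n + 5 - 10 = l^2 + 4*l + 3*n^2 + n*(4*l + 2) - 5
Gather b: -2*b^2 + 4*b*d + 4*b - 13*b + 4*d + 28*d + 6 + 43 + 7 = -2*b^2 + b*(4*d - 9) + 32*d + 56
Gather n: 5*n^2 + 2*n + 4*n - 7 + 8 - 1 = 5*n^2 + 6*n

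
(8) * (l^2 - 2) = 8*l^2 - 16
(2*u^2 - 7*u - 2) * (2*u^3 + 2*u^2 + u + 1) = 4*u^5 - 10*u^4 - 16*u^3 - 9*u^2 - 9*u - 2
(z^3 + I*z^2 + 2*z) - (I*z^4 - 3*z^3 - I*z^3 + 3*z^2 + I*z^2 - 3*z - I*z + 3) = -I*z^4 + 4*z^3 + I*z^3 - 3*z^2 + 5*z + I*z - 3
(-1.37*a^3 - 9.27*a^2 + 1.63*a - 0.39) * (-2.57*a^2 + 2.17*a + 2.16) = 3.5209*a^5 + 20.851*a^4 - 27.2642*a^3 - 15.4838*a^2 + 2.6745*a - 0.8424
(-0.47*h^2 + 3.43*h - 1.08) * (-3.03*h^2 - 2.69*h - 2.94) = 1.4241*h^4 - 9.1286*h^3 - 4.5725*h^2 - 7.179*h + 3.1752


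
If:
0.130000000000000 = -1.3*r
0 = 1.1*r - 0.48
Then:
No Solution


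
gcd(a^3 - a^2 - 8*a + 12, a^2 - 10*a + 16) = a - 2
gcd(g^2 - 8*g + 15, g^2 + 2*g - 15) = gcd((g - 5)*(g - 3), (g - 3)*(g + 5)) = g - 3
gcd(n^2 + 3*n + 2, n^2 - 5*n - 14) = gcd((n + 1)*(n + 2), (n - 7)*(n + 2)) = n + 2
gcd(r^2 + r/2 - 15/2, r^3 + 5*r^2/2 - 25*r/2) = r - 5/2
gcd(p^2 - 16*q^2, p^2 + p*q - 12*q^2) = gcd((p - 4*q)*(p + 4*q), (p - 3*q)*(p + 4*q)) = p + 4*q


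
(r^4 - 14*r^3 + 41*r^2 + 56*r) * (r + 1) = r^5 - 13*r^4 + 27*r^3 + 97*r^2 + 56*r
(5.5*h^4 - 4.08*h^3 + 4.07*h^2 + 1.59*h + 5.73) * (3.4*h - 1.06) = 18.7*h^5 - 19.702*h^4 + 18.1628*h^3 + 1.0918*h^2 + 17.7966*h - 6.0738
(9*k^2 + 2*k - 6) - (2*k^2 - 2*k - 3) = 7*k^2 + 4*k - 3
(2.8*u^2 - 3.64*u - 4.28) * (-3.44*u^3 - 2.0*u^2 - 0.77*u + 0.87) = -9.632*u^5 + 6.9216*u^4 + 19.8472*u^3 + 13.7988*u^2 + 0.1288*u - 3.7236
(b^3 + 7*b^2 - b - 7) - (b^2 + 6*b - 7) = b^3 + 6*b^2 - 7*b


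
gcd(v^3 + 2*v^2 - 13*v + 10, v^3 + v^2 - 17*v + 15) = v^2 + 4*v - 5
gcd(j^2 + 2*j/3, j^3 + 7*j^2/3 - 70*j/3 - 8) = 1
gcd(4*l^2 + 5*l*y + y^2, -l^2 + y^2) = l + y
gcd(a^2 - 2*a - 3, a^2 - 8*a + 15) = a - 3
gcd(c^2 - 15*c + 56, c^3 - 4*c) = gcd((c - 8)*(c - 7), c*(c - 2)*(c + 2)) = 1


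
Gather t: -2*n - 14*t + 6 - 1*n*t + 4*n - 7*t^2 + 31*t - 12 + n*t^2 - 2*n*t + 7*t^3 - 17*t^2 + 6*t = 2*n + 7*t^3 + t^2*(n - 24) + t*(23 - 3*n) - 6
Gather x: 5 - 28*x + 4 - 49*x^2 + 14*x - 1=-49*x^2 - 14*x + 8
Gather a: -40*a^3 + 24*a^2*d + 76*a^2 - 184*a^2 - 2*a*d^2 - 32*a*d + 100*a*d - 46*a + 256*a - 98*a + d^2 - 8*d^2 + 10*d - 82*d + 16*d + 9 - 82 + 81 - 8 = -40*a^3 + a^2*(24*d - 108) + a*(-2*d^2 + 68*d + 112) - 7*d^2 - 56*d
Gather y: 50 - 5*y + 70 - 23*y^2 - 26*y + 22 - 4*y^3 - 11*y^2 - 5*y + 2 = -4*y^3 - 34*y^2 - 36*y + 144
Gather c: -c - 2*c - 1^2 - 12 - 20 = -3*c - 33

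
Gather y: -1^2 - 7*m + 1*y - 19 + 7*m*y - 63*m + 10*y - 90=-70*m + y*(7*m + 11) - 110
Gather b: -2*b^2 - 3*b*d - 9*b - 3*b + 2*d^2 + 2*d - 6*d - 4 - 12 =-2*b^2 + b*(-3*d - 12) + 2*d^2 - 4*d - 16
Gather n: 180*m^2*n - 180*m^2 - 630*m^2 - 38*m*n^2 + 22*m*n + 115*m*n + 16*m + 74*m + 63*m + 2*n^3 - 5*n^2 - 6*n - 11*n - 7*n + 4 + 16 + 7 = -810*m^2 + 153*m + 2*n^3 + n^2*(-38*m - 5) + n*(180*m^2 + 137*m - 24) + 27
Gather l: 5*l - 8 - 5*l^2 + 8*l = -5*l^2 + 13*l - 8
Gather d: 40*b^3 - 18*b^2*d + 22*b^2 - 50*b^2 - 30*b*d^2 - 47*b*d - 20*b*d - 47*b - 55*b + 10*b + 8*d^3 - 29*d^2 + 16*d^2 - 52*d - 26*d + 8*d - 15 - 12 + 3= 40*b^3 - 28*b^2 - 92*b + 8*d^3 + d^2*(-30*b - 13) + d*(-18*b^2 - 67*b - 70) - 24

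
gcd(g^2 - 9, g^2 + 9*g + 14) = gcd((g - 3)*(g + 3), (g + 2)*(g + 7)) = 1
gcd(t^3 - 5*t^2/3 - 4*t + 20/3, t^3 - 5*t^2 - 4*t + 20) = t^2 - 4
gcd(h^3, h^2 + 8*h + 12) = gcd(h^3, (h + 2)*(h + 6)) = 1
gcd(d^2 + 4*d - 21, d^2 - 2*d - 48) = 1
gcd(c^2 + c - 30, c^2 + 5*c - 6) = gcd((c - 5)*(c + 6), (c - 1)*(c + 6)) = c + 6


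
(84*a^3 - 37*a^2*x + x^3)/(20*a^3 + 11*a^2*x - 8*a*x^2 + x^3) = (-21*a^2 + 4*a*x + x^2)/(-5*a^2 - 4*a*x + x^2)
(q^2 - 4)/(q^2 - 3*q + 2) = (q + 2)/(q - 1)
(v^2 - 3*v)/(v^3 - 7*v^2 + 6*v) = (v - 3)/(v^2 - 7*v + 6)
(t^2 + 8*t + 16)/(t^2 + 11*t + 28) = (t + 4)/(t + 7)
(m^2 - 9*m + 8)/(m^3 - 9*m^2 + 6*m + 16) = (m - 1)/(m^2 - m - 2)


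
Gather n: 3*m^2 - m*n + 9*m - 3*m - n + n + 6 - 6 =3*m^2 - m*n + 6*m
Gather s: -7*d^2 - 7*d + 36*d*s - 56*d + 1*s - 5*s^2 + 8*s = -7*d^2 - 63*d - 5*s^2 + s*(36*d + 9)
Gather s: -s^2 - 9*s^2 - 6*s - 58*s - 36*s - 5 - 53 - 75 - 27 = -10*s^2 - 100*s - 160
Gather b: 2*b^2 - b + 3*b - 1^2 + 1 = 2*b^2 + 2*b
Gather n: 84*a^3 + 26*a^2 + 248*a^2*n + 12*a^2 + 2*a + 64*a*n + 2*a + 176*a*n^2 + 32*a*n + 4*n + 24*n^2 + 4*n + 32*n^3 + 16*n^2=84*a^3 + 38*a^2 + 4*a + 32*n^3 + n^2*(176*a + 40) + n*(248*a^2 + 96*a + 8)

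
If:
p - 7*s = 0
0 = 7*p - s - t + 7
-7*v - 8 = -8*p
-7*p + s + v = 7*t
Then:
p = -351/376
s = -351/2632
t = 197/329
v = -727/329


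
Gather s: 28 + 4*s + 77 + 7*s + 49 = 11*s + 154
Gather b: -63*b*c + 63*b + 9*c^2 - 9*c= b*(63 - 63*c) + 9*c^2 - 9*c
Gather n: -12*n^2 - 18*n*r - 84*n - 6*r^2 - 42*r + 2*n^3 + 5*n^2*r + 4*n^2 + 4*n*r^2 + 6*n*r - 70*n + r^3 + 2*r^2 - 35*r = 2*n^3 + n^2*(5*r - 8) + n*(4*r^2 - 12*r - 154) + r^3 - 4*r^2 - 77*r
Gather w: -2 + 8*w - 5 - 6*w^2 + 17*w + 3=-6*w^2 + 25*w - 4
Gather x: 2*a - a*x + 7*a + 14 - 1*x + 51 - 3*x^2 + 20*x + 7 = 9*a - 3*x^2 + x*(19 - a) + 72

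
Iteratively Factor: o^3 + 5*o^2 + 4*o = (o + 4)*(o^2 + o) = (o + 1)*(o + 4)*(o)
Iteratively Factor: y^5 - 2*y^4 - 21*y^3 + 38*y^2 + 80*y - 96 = (y - 4)*(y^4 + 2*y^3 - 13*y^2 - 14*y + 24) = (y - 4)*(y - 1)*(y^3 + 3*y^2 - 10*y - 24) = (y - 4)*(y - 1)*(y + 2)*(y^2 + y - 12) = (y - 4)*(y - 3)*(y - 1)*(y + 2)*(y + 4)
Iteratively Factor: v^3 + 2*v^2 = (v)*(v^2 + 2*v) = v*(v + 2)*(v)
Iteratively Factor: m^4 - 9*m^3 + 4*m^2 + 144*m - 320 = (m - 5)*(m^3 - 4*m^2 - 16*m + 64) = (m - 5)*(m + 4)*(m^2 - 8*m + 16) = (m - 5)*(m - 4)*(m + 4)*(m - 4)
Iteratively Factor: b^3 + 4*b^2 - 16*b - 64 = (b + 4)*(b^2 - 16) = (b + 4)^2*(b - 4)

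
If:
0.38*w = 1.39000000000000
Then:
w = 3.66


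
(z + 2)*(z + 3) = z^2 + 5*z + 6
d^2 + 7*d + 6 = (d + 1)*(d + 6)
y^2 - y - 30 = (y - 6)*(y + 5)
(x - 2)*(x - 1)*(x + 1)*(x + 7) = x^4 + 5*x^3 - 15*x^2 - 5*x + 14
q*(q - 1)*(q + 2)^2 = q^4 + 3*q^3 - 4*q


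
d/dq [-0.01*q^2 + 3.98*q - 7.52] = 3.98 - 0.02*q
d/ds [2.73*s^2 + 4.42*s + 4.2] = 5.46*s + 4.42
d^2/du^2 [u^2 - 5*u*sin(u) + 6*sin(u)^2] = 5*u*sin(u) - 24*sin(u)^2 - 10*cos(u) + 14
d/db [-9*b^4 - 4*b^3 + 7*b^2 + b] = -36*b^3 - 12*b^2 + 14*b + 1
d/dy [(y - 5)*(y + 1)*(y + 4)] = 3*y^2 - 21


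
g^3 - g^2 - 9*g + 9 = (g - 3)*(g - 1)*(g + 3)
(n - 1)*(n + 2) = n^2 + n - 2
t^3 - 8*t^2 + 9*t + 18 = (t - 6)*(t - 3)*(t + 1)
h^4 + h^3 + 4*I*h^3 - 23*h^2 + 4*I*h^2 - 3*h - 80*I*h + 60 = (h - 4)*(h + 5)*(h + I)*(h + 3*I)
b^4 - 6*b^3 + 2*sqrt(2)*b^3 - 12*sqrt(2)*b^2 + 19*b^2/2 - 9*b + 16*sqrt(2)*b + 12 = (b - 4)*(b - 2)*(b + sqrt(2)/2)*(b + 3*sqrt(2)/2)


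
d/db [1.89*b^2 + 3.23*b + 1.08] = 3.78*b + 3.23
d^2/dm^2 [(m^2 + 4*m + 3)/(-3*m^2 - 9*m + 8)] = 2*(-9*m^3 - 153*m^2 - 531*m - 667)/(27*m^6 + 243*m^5 + 513*m^4 - 567*m^3 - 1368*m^2 + 1728*m - 512)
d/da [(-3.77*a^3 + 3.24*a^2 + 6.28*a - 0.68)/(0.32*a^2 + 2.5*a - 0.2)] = (-1.2064*a^4 - 18.85*a^3 + 8.3524*a^2 - 0.860800000000001*a + 0.444)/(0.1024*a^4 + 1.6*a^3 + 6.122*a^2 - 1.0*a + 0.04)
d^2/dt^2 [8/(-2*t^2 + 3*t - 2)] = 16*(4*t^2 - 6*t - (4*t - 3)^2 + 4)/(2*t^2 - 3*t + 2)^3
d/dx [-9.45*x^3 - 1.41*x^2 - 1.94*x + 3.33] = -28.35*x^2 - 2.82*x - 1.94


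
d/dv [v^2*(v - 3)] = 3*v*(v - 2)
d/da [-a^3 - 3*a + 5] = -3*a^2 - 3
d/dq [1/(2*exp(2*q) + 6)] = -exp(2*q)/(exp(2*q) + 3)^2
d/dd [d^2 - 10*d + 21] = 2*d - 10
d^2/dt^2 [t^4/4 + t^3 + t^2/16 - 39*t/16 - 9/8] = 3*t^2 + 6*t + 1/8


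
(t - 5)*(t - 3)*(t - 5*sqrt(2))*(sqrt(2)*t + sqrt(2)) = sqrt(2)*t^4 - 10*t^3 - 7*sqrt(2)*t^3 + 7*sqrt(2)*t^2 + 70*t^2 - 70*t + 15*sqrt(2)*t - 150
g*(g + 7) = g^2 + 7*g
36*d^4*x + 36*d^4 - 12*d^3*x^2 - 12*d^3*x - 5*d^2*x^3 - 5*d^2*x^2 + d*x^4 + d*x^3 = (-6*d + x)*(-2*d + x)*(3*d + x)*(d*x + d)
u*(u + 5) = u^2 + 5*u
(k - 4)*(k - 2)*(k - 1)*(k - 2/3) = k^4 - 23*k^3/3 + 56*k^2/3 - 52*k/3 + 16/3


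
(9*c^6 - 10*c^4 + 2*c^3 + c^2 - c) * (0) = 0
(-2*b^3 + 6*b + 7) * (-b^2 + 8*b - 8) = 2*b^5 - 16*b^4 + 10*b^3 + 41*b^2 + 8*b - 56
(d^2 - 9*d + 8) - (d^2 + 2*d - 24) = 32 - 11*d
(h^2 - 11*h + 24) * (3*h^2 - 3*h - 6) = 3*h^4 - 36*h^3 + 99*h^2 - 6*h - 144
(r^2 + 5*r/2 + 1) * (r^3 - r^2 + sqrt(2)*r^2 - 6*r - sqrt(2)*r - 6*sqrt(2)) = r^5 + sqrt(2)*r^4 + 3*r^4/2 - 15*r^3/2 + 3*sqrt(2)*r^3/2 - 16*r^2 - 15*sqrt(2)*r^2/2 - 16*sqrt(2)*r - 6*r - 6*sqrt(2)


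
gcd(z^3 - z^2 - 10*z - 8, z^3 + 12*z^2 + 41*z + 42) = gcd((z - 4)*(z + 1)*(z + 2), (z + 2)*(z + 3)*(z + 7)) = z + 2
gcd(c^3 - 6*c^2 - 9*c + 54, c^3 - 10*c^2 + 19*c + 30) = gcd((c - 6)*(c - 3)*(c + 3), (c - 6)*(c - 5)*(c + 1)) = c - 6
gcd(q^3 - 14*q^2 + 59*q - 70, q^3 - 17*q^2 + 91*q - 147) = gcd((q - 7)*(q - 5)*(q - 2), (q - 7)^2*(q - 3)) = q - 7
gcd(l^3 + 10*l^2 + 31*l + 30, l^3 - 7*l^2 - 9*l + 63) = l + 3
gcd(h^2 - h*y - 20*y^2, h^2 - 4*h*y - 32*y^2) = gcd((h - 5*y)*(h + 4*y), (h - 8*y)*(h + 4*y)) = h + 4*y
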